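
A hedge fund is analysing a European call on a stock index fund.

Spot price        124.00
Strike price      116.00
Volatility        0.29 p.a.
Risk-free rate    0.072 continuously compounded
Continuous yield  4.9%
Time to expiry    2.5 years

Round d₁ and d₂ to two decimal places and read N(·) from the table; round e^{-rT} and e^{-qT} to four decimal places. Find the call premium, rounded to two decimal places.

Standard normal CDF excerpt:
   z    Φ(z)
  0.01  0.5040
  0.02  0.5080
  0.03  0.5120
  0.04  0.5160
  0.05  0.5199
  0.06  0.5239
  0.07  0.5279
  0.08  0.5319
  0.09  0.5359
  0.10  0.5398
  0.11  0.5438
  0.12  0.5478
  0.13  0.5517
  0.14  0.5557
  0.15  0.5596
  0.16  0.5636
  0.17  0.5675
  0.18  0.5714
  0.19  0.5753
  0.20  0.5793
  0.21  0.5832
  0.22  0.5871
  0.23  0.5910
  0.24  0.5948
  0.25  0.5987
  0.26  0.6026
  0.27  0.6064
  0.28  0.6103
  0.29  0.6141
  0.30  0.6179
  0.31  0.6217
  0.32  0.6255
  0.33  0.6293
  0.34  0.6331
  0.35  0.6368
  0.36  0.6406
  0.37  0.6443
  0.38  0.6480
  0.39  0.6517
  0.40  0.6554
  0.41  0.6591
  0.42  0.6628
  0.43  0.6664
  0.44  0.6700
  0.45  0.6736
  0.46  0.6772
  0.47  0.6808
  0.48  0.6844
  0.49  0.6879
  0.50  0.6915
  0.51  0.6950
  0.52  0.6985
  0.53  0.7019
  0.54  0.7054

σ√T = 0.29·√2.5 = 0.4585
ln(S/K) + (r − q + σ²/2)T = ln(124/116) + (0.072 − 0.049 + 0.29²/2)·2.5 = 0.0667 + 0.1626 = 0.2293
d₁ = 0.2293 / 0.4585 = 0.5001 → 0.50
d₂ = d₁ − σ√T = 0.5001 − 0.4585 = 0.0416 → 0.04
e^(−qT) = e^(−0.049·2.5) = 0.8847;  e^(−rT) = e^(−0.072·2.5) = 0.8353
N(d₁) = N(0.50) = 0.6915;  N(d₂) = N(0.04) = 0.5160
C = 124·0.8847·0.6915 − 116·0.8353·0.5160 = 75.8595 − 49.9977 = 25.8618

25.86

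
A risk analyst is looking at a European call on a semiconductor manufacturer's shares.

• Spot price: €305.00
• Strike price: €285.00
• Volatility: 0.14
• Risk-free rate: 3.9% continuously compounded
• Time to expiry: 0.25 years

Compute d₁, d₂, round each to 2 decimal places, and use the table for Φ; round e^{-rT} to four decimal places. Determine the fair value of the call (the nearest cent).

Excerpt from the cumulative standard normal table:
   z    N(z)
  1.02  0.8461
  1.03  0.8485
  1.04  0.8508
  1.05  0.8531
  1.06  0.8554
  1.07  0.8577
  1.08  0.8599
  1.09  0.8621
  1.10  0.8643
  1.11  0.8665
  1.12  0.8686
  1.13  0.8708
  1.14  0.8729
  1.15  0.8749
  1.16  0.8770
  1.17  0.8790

€24.16

σ√T = 0.14 × 0.5000 = 0.0700
d₁ = [ln(305/285) + (0.039 + ½·0.14²)·0.25] / (σ√T) = (0.0678 + 0.0122) / 0.0700 = 1.1432 ⇒ 1.14
d₂ = 1.1432 − 0.0700 = 1.0732 ⇒ 1.07
exp(−rT) = exp(−0.039·0.25) = 0.9903
C = 305·N(1.14) − 285·0.9903·N(1.07) = 305·0.8729 − 285·0.9903·0.8577 = 266.2345 − 242.0734 = 24.1611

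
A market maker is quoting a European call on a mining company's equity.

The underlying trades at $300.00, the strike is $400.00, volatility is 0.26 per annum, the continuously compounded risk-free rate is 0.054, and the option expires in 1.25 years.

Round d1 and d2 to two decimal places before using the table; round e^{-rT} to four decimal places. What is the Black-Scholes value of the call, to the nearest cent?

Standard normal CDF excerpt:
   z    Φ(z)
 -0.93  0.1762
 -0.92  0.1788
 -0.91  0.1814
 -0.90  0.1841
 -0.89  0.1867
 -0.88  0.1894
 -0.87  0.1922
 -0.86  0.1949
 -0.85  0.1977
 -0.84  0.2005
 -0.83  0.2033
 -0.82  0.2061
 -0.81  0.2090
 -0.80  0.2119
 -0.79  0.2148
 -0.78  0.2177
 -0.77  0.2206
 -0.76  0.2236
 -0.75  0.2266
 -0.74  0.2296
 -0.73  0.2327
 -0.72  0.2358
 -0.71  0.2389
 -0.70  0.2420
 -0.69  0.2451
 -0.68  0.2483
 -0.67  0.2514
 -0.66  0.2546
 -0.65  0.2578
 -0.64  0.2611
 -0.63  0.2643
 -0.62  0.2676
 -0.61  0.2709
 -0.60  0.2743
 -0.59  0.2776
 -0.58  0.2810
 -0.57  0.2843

$12.44

σ√T = 0.26·√1.25 = 0.2907
d₁ = [ln(300/400) + (0.054 + 0.26²/2)·1.25] / 0.2907 = [-0.2877 + 0.1098] / 0.2907 = -0.6121 → -0.61
d₂ = d₁ − σ√T = -0.6121 − 0.2907 = -0.9028 → -0.90
exp(−rT) = exp(−0.054·1.25) = 0.9347
N(d₁) = N(-0.61) = 0.2709;  N(d₂) = N(-0.90) = 0.1841
C = 300·0.2709 − 400·0.9347·0.1841 = 81.2700 − 68.8313 = 12.4387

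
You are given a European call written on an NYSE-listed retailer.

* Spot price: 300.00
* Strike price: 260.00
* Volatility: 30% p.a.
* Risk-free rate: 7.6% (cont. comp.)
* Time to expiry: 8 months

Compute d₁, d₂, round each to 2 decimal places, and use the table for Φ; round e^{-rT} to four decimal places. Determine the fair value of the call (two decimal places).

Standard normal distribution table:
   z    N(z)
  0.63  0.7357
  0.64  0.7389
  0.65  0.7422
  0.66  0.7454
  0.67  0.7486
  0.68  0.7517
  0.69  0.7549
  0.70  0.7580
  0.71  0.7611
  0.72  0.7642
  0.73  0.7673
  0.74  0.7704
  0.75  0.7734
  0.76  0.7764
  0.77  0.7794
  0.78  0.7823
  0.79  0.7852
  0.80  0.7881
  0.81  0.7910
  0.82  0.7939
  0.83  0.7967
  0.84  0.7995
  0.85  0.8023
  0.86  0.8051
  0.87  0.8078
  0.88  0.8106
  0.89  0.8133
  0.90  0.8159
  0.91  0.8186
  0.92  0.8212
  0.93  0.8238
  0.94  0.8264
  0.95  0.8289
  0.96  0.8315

60.56

T = 0.6667;  σ√T = 0.2449
d₁ = [ln(300/260) + (0.076 + 0.3²/2)·0.6667] / 0.2449 = [0.1431 + 0.0807] / 0.2449 = 0.9135 ⇒ 0.91
d₂ = d₁ − σ√T = 0.9135 − 0.2449 = 0.6686 ⇒ 0.67
e^(−rT) = e^(−0.076·0.6667) = 0.9506
N(d₁) = N(0.91) = 0.8186;  N(d₂) = N(0.67) = 0.7486
C = 300·0.8186 − 260·0.9506·0.7486 = 245.5800 − 185.0210 = 60.5590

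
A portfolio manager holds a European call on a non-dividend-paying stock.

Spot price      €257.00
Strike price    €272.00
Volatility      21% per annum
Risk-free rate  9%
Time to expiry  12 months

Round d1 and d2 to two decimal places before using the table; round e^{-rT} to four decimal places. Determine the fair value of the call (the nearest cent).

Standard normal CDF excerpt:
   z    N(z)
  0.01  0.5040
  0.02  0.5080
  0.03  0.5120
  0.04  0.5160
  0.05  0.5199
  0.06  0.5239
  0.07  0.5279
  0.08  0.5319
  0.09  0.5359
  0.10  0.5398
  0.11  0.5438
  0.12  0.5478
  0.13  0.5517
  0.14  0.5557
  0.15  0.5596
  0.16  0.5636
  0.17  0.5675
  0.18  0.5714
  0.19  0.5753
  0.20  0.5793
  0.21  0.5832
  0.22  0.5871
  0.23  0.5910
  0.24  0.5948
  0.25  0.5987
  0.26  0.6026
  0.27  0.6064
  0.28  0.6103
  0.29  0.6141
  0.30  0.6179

€25.63

σ√T = 0.21 × 1.0000 = 0.2100
d₁ = [ln(257/272) + (0.09 + 0.21²/2)·1] / 0.2100 = [-0.0567 + 0.1120] / 0.2100 = 0.2634 → 0.26
d₂ = d₁ − σ√T = 0.2634 − 0.2100 = 0.0534 → 0.05
e^(−rT) = e^(−0.09·1) = 0.9139
C = 257·N(0.26) − 272·0.9139·N(0.05) = 257·0.6026 − 272·0.9139·0.5199 = 154.8682 − 129.2372 = 25.6310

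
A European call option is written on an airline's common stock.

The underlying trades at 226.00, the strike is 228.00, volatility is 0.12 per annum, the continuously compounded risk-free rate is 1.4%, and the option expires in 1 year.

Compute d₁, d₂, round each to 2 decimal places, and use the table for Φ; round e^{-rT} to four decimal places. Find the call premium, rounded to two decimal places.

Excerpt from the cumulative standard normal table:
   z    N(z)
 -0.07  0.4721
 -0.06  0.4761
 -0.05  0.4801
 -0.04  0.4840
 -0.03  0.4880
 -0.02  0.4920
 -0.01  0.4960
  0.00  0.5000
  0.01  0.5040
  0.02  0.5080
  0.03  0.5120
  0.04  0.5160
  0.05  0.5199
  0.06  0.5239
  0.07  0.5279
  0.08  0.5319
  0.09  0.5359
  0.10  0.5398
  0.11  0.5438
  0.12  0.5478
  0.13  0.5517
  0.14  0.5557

σ√T = 0.12 × 1.0000 = 0.1200
ln(S/K) + (r + σ²/2)T = ln(226/228) + (0.014 + 0.12²/2)·1 = -0.0088 + 0.0212 = 0.0124
d₁ = 0.0124 / 0.1200 = 0.1032 ≈ 0.10
d₂ = d₁ − σ√T = 0.1032 − 0.1200 = -0.0168 ≈ -0.02
e^(−rT) = e^(−0.014·1) = 0.9861
N(d₁) = N(0.10) = 0.5398;  N(d₂) = N(-0.02) = 0.4920
C = 226·0.5398 − 228·0.9861·0.4920 = 121.9948 − 110.6168 = 11.3780

11.38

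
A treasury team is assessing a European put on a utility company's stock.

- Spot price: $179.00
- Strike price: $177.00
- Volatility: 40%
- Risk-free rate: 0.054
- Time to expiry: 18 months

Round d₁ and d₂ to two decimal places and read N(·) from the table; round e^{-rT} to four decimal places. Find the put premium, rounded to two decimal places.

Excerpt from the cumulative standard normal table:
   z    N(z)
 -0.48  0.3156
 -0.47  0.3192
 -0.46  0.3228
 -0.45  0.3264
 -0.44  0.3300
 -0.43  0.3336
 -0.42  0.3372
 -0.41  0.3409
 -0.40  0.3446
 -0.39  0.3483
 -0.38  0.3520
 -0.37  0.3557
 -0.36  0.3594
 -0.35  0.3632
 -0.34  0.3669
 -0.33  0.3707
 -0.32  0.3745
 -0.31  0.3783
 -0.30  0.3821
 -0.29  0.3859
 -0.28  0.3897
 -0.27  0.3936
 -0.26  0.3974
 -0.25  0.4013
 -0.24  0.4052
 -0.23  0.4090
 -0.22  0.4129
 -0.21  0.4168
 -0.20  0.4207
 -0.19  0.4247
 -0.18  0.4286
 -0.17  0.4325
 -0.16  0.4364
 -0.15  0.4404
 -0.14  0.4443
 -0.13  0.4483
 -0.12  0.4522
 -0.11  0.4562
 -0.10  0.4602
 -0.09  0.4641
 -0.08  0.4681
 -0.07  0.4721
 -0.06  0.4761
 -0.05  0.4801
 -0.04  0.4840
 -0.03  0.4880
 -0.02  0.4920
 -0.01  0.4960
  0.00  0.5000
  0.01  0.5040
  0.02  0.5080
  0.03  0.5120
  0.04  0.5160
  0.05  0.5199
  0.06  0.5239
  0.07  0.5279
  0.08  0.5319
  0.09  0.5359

σ√T = 0.4·√1.5 = 0.4899
d₁ = [ln(179/177) + (0.054 + ½·0.4²)·1.5] / (σ√T) = (0.0112 + 0.2010) / 0.4899 = 0.4332 ⇒ 0.43
d₂ = 0.4332 − 0.4899 = -0.0567 ⇒ -0.06
e^(−rT) = e^(−0.054·1.5) = 0.9222
N(−d₂) = N(0.06) = 0.5239;  N(−d₁) = N(-0.43) = 0.3336
P = 177·0.9222·0.5239 − 179·0.3336 = 85.5159 − 59.7144 = 25.8015

$25.80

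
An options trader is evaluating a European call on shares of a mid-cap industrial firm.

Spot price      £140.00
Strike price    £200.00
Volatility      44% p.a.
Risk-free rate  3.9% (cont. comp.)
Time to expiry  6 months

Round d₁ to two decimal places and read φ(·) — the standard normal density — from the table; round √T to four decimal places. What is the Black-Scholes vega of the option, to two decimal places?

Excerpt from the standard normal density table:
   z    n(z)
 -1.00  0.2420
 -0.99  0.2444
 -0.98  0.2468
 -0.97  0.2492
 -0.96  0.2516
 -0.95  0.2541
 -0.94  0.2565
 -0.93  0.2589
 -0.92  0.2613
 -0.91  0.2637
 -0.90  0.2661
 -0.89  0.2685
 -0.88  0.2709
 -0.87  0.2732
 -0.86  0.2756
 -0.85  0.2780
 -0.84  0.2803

25.63

σ√T = 0.44 × 0.7071 = 0.3111
d₁ = [ln(140/200) + (0.039 + 0.44²/2)·0.5] / 0.3111 = [-0.3567 + 0.0679] / 0.3111 = -0.9282 ≈ -0.93
√T = √0.5 = 0.7071
φ(d₁) = φ(-0.93) = 0.2589
vega = S·φ(d₁)·√T = 140·0.2589·0.7071 = 25.6295
(Call and put vega coincide under Black-Scholes.)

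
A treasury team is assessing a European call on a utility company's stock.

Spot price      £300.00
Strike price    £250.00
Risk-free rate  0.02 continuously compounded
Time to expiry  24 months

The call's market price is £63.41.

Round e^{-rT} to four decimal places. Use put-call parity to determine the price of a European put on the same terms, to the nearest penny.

e^(−rT) = e^(−0.02·2) = 0.9608
Put-call parity: C − P = S − K·e^(−rT) = 300 − 250·0.9608 = 300 − 240.2000 = 59.8000
P = C − (C − P) = 63.41 − (59.8000) = 3.6100

£3.61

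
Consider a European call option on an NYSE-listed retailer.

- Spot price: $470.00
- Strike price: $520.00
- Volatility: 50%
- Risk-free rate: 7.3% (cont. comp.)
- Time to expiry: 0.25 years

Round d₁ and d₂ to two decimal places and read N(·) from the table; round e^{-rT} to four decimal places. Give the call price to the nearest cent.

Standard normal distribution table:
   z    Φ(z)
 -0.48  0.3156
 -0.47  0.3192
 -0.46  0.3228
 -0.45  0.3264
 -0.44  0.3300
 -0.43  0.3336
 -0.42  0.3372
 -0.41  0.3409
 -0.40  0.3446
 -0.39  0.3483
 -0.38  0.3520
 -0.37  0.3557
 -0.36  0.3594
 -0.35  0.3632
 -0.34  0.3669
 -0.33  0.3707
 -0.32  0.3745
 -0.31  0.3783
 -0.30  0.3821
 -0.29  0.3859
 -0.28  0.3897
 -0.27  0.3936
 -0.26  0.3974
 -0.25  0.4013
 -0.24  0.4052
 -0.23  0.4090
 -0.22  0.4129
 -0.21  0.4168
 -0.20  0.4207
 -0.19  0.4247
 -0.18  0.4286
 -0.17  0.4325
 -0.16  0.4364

$31.08

T = 0.25;  σ√T = 0.2500
d₁ = [ln(470/520) + (0.073 + ½·0.5²)·0.25] / (σ√T) = (-0.1011 + 0.0495) / 0.2500 = -0.2064 which rounds to -0.21
d₂ = -0.2064 − 0.2500 = -0.4564 which rounds to -0.46
e^(−rT) = e^(−0.073·0.25) = 0.9819
C = 470·N(-0.21) − 520·0.9819·N(-0.46) = 470·0.4168 − 520·0.9819·0.3228 = 195.8960 − 164.8178 = 31.0782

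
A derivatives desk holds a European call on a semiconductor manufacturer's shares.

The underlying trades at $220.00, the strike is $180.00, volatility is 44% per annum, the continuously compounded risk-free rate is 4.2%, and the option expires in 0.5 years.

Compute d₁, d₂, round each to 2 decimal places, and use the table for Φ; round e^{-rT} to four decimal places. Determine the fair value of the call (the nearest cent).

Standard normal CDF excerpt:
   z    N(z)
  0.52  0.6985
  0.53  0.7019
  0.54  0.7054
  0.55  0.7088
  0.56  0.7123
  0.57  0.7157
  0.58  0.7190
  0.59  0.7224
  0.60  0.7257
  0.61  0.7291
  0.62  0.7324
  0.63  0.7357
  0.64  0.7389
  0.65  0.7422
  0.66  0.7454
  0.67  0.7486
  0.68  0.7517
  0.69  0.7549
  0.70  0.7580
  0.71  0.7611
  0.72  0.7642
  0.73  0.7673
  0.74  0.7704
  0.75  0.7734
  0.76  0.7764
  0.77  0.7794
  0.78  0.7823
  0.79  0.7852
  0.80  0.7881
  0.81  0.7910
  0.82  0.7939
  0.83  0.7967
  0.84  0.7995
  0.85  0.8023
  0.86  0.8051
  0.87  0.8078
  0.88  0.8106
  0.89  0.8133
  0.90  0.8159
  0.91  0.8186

$52.17

T = 0.5;  σ√T = 0.3111
ln(S/K) + (r + σ²/2)T = ln(220/180) + (0.042 + 0.44²/2)·0.5 = 0.2007 + 0.0694 = 0.2701
d₁ = 0.2701 / 0.3111 = 0.8680 → 0.87
d₂ = d₁ − σ√T = 0.8680 − 0.3111 = 0.5569 → 0.56
e^(−rT) = e^(−0.042·0.5) = 0.9792
C = 220·N(0.87) − 180·0.9792·N(0.56) = 220·0.8078 − 180·0.9792·0.7123 = 177.7160 − 125.5471 = 52.1689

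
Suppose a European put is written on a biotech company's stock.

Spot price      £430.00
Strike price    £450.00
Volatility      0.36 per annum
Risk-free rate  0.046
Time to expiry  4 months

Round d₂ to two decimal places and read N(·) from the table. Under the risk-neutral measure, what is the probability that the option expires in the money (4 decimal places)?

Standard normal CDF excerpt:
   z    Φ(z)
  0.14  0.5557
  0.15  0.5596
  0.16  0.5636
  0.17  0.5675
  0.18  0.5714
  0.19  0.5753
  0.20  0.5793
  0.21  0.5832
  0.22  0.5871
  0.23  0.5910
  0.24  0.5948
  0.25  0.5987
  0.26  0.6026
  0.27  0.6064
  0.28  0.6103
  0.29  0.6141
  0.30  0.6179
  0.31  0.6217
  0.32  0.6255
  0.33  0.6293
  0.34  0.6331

σ√T = 0.36·√0.3333 = 0.2078
ln(S/K) + (r + σ²/2)T = ln(430/450) + (0.046 + 0.36²/2)·0.3333 = -0.0455 + 0.0369 = -0.0085
d₁ = -0.0085 / 0.2078 = -0.0410 ≈ -0.04
d₂ = d₁ − σ√T = -0.0410 − 0.2078 = -0.2489 ≈ -0.25
Risk-neutral Pr[S_T < K] = N(−d₂) = N(0.25) = 0.5987

0.5987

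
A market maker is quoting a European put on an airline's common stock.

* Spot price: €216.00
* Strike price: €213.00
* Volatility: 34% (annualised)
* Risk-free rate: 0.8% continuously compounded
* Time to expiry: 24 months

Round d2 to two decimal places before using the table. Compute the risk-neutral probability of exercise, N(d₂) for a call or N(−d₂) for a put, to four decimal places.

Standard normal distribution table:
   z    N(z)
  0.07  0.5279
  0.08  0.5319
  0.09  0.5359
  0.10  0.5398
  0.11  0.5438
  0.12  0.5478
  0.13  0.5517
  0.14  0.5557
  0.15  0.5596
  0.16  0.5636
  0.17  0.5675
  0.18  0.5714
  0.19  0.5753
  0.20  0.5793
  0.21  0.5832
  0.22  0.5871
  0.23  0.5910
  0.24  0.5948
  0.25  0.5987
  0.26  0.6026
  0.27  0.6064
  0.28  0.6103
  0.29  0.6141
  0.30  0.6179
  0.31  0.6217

0.5714

T = 2;  σ√T = 0.4808
d₁ = [ln(216/213) + (0.008 + 0.34²/2)·2] / 0.4808 = [0.0140 + 0.1316] / 0.4808 = 0.3028 → 0.30
d₂ = d₁ − σ√T = 0.3028 − 0.4808 = -0.1781 → -0.18
Risk-neutral Pr[S_T < K] = N(−d₂) = N(0.18) = 0.5714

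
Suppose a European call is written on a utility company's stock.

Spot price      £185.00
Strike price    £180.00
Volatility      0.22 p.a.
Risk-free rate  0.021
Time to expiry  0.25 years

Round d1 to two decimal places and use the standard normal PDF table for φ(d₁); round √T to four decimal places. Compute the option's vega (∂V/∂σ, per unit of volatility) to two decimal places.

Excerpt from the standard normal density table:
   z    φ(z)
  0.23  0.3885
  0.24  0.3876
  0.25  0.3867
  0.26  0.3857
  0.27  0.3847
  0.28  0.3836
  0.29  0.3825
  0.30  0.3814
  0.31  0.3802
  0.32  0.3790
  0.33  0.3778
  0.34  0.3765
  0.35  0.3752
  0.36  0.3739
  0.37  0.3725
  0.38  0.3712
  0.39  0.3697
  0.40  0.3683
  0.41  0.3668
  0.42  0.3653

34.71

T = 0.25;  σ√T = 0.1100
d₁ = [ln(185/180) + (0.021 + 0.22²/2)·0.25] / 0.1100 = [0.0274 + 0.0113] / 0.1100 = 0.3518 → 0.35
√T = √0.25 = 0.5000
φ(d₁) = φ(0.35) = 0.3752
vega = S·φ(d₁)·√T = 185·0.3752·0.5000 = 34.7060
(Vega is the same for a European call and put with the same parameters.)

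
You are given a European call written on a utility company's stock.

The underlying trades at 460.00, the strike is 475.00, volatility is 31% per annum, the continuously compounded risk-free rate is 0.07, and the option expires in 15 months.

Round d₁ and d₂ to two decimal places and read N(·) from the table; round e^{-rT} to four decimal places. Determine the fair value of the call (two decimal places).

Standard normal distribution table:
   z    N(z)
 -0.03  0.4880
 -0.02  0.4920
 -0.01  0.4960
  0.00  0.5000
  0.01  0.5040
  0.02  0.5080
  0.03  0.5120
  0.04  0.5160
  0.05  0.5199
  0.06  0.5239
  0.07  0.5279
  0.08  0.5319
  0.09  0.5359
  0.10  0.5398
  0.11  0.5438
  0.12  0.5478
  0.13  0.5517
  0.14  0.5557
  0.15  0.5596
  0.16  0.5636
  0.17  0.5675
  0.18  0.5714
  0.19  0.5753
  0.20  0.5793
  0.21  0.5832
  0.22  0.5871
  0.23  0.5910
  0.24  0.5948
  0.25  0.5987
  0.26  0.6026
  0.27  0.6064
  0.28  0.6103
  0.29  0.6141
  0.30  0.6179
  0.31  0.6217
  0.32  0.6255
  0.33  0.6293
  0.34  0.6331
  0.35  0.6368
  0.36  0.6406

73.62

σ√T = 0.31 × 1.1180 = 0.3466
ln(S/K) + (r + σ²/2)T = ln(460/475) + (0.07 + 0.31²/2)·1.25 = -0.0321 + 0.1476 = 0.1155
d₁ = 0.1155 / 0.3466 = 0.3332 → 0.33
d₂ = d₁ − σ√T = 0.3332 − 0.3466 = -0.0134 → -0.01
e^(−rT) = e^(−0.07·1.25) = 0.9162
N(d₁) = N(0.33) = 0.6293;  N(d₂) = N(-0.01) = 0.4960
C = 460·0.6293 − 475·0.9162·0.4960 = 289.4780 − 215.8567 = 73.6213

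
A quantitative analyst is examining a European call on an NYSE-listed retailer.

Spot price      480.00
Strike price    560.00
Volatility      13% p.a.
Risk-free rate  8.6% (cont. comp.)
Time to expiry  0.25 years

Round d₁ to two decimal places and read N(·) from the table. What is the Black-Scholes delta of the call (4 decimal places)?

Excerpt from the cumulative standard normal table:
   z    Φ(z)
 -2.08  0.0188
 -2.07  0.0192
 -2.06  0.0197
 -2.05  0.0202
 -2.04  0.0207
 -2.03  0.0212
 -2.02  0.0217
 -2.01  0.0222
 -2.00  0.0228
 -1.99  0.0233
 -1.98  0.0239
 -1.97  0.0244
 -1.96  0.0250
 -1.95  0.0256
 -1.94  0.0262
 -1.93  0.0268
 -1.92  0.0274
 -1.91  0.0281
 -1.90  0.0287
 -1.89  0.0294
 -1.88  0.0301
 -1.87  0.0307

σ√T = 0.13 × 0.5000 = 0.0650
d₁ = [ln(480/560) + (0.086 + 0.13²/2)·0.25] / 0.0650 = [-0.1542 + 0.0236] / 0.0650 = -2.0083 which rounds to -2.01
N(d₁) = N(-2.01) = 0.0222
Δ_call = N(d₁) = 0.0222

0.0222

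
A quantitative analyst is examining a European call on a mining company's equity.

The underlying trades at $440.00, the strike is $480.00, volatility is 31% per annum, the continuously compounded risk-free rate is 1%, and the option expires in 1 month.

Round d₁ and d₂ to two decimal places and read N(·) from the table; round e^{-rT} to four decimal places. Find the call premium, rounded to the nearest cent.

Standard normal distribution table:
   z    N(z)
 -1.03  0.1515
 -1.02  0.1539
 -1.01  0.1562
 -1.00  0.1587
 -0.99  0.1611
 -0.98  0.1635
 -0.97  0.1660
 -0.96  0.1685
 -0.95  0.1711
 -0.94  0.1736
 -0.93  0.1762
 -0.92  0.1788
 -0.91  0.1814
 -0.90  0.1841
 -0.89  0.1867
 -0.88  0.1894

$3.76

T = 0.08333;  σ√T = 0.0895
d₁ = [ln(440/480) + (0.01 + ½·0.31²)·0.08333] / (σ√T) = (-0.0870 + 0.0048) / 0.0895 = -0.9183 which rounds to -0.92
d₂ = -0.9183 − 0.0895 = -1.0077 which rounds to -1.01
exp(−rT) = exp(−0.01·0.08333) = 0.9992
N(d₁) = N(-0.92) = 0.1788;  N(d₂) = N(-1.01) = 0.1562
C = 440·0.1788 − 480·0.9992·0.1562 = 78.6720 − 74.9160 = 3.7560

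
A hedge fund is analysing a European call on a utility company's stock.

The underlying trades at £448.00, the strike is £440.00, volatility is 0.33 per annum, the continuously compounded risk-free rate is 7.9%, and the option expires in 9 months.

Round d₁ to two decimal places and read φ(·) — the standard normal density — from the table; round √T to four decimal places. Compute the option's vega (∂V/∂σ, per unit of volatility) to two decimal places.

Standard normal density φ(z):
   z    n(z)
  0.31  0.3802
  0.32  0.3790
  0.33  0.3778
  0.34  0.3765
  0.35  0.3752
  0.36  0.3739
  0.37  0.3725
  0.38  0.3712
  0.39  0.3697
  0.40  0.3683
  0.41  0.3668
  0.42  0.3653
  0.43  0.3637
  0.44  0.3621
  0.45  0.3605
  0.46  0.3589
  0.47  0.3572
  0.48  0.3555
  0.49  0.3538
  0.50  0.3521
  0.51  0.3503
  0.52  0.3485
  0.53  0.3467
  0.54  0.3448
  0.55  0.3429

σ√T = 0.33·√0.75 = 0.2858
d₁ = [ln(448/440) + (0.079 + ½·0.33²)·0.75] / (σ√T) = (0.0180 + 0.1001) / 0.2858 = 0.4133 → 0.41
√T = √0.75 = 0.8660
φ(d₁) = φ(0.41) = 0.3668
vega = S·φ(d₁)·√T = 448·0.3668·0.8660 = 142.3067
(Call and put vega coincide under Black-Scholes.)

142.31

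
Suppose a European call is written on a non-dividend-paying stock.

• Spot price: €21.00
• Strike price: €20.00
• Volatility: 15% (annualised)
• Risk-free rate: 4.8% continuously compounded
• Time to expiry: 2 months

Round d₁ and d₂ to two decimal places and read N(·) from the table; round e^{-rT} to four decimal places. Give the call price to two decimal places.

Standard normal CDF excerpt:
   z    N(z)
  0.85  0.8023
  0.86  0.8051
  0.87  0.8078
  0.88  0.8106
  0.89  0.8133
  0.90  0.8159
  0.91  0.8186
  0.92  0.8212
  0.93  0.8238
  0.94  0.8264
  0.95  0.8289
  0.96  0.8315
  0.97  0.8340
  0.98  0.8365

€1.27

T = 0.1667;  σ√T = 0.0612
d₁ = [ln(21/20) + (0.048 + 0.15²/2)·0.1667] / 0.0612 = [0.0488 + 0.0099] / 0.0612 = 0.9580 ⇒ 0.96
d₂ = d₁ − σ√T = 0.9580 − 0.0612 = 0.8968 ⇒ 0.90
exp(−rT) = exp(−0.048·0.1667) = 0.9920
N(d₁) = N(0.96) = 0.8315;  N(d₂) = N(0.90) = 0.8159
C = 21·0.8315 − 20·0.9920·0.8159 = 17.4615 − 16.1875 = 1.2740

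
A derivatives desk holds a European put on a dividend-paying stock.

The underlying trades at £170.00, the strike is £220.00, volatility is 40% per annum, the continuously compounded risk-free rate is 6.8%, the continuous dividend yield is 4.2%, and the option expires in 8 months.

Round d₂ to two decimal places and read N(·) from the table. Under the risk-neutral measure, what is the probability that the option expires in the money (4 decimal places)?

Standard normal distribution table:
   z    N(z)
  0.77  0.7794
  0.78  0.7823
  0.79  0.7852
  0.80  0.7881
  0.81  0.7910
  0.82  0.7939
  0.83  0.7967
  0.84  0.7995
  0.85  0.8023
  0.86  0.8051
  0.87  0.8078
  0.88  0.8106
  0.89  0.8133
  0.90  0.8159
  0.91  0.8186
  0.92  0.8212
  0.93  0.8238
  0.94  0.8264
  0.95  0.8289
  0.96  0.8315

σ√T = 0.4·√0.6667 = 0.3266
d₁ = [ln(170/220) + (0.068 − 0.042 + 0.4²/2)·0.6667] / 0.3266 = [-0.2578 + 0.0707] / 0.3266 = -0.5731 which rounds to -0.57
d₂ = d₁ − σ√T = -0.5731 − 0.3266 = -0.8997 which rounds to -0.90
Pr(exercise) under Q = N(−d₂) = N(0.90) = 0.8159

0.8159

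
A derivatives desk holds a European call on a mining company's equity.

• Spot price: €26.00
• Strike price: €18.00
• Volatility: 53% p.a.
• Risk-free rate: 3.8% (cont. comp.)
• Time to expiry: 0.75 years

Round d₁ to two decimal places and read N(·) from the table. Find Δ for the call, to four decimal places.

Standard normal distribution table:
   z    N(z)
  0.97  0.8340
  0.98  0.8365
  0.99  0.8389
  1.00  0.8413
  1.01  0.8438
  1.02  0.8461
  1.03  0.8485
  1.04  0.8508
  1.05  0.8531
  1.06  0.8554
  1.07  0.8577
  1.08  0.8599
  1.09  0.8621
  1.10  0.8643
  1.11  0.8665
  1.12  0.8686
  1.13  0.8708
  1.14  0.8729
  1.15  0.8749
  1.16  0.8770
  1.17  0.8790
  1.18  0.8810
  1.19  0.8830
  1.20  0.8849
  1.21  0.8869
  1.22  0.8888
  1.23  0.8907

T = 0.75;  σ√T = 0.4590
d₁ = [ln(26/18) + (0.038 + 0.53²/2)·0.75] / 0.4590 = [0.3677 + 0.1338] / 0.4590 = 1.0927 which rounds to 1.09
N(d₁) = N(1.09) = 0.8621
Δ_call = N(d₁) = 0.8621

0.8621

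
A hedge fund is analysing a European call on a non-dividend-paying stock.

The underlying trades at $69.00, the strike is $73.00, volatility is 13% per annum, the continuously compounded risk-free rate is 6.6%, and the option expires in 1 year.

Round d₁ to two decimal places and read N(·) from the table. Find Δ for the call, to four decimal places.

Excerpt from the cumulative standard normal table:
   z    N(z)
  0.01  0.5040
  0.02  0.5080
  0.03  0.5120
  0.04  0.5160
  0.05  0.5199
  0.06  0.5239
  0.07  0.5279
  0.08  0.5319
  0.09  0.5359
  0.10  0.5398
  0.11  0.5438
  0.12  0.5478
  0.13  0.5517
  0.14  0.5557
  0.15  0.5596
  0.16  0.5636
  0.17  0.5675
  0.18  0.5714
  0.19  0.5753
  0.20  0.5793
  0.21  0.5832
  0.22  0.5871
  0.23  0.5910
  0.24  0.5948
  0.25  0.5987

σ√T = 0.13·√1 = 0.1300
d₁ = [ln(69/73) + (0.066 + ½·0.13²)·1] / (σ√T) = (-0.0564 + 0.0745) / 0.1300 = 0.1392 → 0.14
N(d₁) = N(0.14) = 0.5557
Δ_call = N(d₁) = 0.5557

0.5557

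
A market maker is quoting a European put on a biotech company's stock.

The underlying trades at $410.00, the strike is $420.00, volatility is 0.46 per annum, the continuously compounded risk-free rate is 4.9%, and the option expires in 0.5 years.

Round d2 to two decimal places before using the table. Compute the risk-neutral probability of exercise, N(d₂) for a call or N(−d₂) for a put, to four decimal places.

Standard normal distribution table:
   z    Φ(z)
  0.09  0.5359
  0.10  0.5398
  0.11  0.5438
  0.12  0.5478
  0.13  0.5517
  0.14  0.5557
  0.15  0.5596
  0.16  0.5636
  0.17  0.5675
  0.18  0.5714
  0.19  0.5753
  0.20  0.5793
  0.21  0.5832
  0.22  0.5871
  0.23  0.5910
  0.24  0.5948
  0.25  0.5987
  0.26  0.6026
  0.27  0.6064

0.5636

T = 0.5;  σ√T = 0.3253
d₁ = [ln(410/420) + (0.049 + 0.46²/2)·0.5] / 0.3253 = [-0.0241 + 0.0774] / 0.3253 = 0.1639 which rounds to 0.16
d₂ = d₁ − σ√T = 0.1639 − 0.3253 = -0.1614 which rounds to -0.16
Risk-neutral Pr[S_T < K] = N(−d₂) = N(0.16) = 0.5636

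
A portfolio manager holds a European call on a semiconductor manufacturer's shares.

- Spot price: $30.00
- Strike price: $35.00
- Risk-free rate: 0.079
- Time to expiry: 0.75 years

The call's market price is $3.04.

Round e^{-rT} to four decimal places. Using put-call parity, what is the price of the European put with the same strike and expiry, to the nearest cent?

e^(−rT) = e^(−0.079·0.75) = 0.9425
Put-call parity: C − P = S − K·e^(−rT) = 30 − 35·0.9425 = 30 − 32.9875 = -2.9875
P = C − (C − P) = 3.04 − (-2.9875) = 6.0275

$6.03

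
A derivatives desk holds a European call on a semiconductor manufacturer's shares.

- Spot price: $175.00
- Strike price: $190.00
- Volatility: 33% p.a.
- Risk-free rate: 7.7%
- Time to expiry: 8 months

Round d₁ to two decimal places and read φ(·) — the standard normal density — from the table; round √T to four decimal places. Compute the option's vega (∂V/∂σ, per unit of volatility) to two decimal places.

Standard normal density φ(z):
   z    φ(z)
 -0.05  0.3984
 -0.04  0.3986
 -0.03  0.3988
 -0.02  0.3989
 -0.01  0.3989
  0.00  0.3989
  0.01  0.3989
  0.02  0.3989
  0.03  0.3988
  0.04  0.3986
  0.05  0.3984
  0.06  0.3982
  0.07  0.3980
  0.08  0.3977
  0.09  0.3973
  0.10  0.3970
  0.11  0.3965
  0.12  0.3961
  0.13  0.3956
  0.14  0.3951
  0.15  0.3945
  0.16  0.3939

57.00

T = 0.6667;  σ√T = 0.2694
d₁ = [ln(175/190) + (0.077 + 0.33²/2)·0.6667] / 0.2694 = [-0.0822 + 0.0876] / 0.2694 = 0.0200 ⇒ 0.02
√T = √0.6667 = 0.8165
φ(d₁) = φ(0.02) = 0.3989
vega = S·φ(d₁)·√T = 175·0.3989·0.8165 = 56.9978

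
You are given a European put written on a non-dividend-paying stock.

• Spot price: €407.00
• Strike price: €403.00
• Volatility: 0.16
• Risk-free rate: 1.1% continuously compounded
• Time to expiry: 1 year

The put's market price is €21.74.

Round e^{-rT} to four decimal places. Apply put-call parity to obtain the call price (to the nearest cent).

€30.13

e^(−rT) = e^(−0.011·1) = 0.9891
Put-call parity: C − P = S − K·e^(−rT) = 407 − 403·0.9891 = 407 − 398.6073 = 8.3927
C = P + (C − P) = 21.74 + (8.3927) = 30.1327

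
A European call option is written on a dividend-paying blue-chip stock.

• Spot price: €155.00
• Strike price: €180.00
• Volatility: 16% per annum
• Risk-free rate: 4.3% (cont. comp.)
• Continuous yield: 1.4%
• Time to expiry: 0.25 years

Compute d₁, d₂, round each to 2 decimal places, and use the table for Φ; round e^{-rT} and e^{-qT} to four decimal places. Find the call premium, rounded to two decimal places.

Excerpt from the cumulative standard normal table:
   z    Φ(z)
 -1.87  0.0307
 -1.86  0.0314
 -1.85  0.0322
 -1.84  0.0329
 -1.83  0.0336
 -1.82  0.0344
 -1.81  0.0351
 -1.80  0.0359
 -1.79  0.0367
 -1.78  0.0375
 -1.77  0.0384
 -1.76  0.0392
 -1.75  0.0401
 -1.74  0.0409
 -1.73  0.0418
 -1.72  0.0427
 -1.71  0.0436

σ√T = 0.16 × 0.5000 = 0.0800
d₁ = [ln(155/180) + (0.043 − 0.014 + 0.16²/2)·0.25] / 0.0800 = [-0.1495 + 0.0104] / 0.0800 = -1.7385 which rounds to -1.74
d₂ = d₁ − σ√T = -1.7385 − 0.0800 = -1.8185 which rounds to -1.82
exp(−qT) = exp(−0.014·0.25) = 0.9965;  exp(−rT) = exp(−0.043·0.25) = 0.9893
C = 155·0.9965·N(-1.74) − 180·0.9893·N(-1.82) = 155·0.9965·0.0409 − 180·0.9893·0.0344 = 6.3173 − 6.1257 = 0.1916

€0.19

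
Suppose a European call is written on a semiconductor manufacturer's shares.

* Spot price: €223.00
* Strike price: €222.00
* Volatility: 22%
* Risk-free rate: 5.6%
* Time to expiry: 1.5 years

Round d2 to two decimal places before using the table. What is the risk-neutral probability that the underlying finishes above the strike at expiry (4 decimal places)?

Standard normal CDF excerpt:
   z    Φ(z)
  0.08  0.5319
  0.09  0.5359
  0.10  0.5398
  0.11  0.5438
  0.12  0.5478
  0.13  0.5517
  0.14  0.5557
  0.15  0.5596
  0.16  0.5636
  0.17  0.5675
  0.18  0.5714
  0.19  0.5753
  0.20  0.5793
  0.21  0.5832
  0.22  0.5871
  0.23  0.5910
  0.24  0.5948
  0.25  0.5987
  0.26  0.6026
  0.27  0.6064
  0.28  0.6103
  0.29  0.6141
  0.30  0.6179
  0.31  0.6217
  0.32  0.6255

0.5753

σ√T = 0.22·√1.5 = 0.2694
d₁ = [ln(223/222) + (0.056 + 0.22²/2)·1.5] / 0.2694 = [0.0045 + 0.1203] / 0.2694 = 0.4632 which rounds to 0.46
d₂ = d₁ − σ√T = 0.4632 − 0.2694 = 0.1937 which rounds to 0.19
Pr(exercise) under Q = N(d₂) = 0.5753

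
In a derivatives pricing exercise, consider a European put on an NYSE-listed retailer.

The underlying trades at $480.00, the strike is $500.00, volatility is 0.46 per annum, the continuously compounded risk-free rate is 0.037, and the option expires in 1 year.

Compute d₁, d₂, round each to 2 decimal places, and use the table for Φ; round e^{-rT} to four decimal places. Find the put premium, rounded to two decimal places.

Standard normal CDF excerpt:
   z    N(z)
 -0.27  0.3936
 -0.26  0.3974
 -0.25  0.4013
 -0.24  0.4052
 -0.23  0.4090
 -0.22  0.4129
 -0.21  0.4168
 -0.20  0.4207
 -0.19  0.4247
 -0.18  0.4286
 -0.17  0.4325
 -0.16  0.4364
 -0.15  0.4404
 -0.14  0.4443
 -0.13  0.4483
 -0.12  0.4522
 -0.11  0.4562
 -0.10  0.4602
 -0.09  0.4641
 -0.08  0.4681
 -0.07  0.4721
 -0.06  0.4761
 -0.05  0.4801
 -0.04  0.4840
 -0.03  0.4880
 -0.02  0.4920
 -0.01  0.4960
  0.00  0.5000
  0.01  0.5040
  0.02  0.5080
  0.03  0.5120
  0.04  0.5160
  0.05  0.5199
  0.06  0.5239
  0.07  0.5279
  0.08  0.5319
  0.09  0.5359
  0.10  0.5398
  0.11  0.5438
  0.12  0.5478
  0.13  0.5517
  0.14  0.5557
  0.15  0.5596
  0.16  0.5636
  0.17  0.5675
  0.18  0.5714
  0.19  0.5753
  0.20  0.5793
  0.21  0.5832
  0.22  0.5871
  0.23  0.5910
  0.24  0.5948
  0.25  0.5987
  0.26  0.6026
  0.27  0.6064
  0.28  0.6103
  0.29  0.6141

T = 1;  σ√T = 0.4600
d₁ = [ln(480/500) + (0.037 + ½·0.46²)·1] / (σ√T) = (-0.0408 + 0.1428) / 0.4600 = 0.2217 which rounds to 0.22
d₂ = 0.2217 − 0.4600 = -0.2383 which rounds to -0.24
exp(−rT) = exp(−0.037·1) = 0.9637
N(−d₂) = N(0.24) = 0.5948;  N(−d₁) = N(-0.22) = 0.4129
P = 500·0.9637·0.5948 − 480·0.4129 = 286.6044 − 198.1920 = 88.4124

$88.41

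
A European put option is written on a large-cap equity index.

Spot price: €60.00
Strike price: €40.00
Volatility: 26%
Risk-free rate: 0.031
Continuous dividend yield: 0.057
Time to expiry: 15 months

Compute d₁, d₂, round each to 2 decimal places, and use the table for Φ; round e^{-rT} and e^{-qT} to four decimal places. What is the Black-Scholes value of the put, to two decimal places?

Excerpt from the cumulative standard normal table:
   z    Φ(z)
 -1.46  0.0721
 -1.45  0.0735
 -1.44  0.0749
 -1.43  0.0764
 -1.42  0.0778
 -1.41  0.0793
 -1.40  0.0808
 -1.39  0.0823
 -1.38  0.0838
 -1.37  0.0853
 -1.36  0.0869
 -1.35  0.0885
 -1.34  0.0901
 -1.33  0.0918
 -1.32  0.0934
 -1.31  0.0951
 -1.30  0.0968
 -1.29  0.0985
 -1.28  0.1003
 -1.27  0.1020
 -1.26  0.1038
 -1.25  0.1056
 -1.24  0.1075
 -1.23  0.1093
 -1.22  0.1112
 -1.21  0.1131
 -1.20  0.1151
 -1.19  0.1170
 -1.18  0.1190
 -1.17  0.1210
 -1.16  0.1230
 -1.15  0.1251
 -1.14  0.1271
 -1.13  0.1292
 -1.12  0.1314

σ√T = 0.26 × 1.1180 = 0.2907
d₁ = [ln(60/40) + (0.031 − 0.057 + ½·0.26²)·1.25] / (σ√T) = (0.4055 + 0.0098) / 0.2907 = 1.4284 which rounds to 1.43
d₂ = 1.4284 − 0.2907 = 1.1377 which rounds to 1.14
exp(−qT) = exp(−0.057·1.25) = 0.9312;  exp(−rT) = exp(−0.031·1.25) = 0.9620
N(−d₂) = N(-1.14) = 0.1271;  N(−d₁) = N(-1.43) = 0.0764
P = 40·0.9620·0.1271 − 60·0.9312·0.0764 = 4.8908 − 4.2686 = 0.6222

€0.62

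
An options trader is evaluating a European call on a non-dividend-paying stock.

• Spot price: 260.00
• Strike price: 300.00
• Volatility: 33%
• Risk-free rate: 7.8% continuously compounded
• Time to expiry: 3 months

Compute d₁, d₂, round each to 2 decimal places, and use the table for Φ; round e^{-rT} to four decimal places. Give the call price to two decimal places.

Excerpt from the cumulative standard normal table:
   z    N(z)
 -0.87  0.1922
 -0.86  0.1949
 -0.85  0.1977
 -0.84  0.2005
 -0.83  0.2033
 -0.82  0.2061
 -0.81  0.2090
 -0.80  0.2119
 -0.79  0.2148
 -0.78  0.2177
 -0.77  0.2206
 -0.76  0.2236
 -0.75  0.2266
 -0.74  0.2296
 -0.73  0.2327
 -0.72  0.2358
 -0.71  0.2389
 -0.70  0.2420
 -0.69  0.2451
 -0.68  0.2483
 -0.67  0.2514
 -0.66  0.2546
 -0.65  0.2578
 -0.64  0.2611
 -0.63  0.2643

σ√T = 0.33·√0.25 = 0.1650
d₁ = [ln(260/300) + (0.078 + 0.33²/2)·0.25] / 0.1650 = [-0.1431 + 0.0331] / 0.1650 = -0.6666 which rounds to -0.67
d₂ = d₁ − σ√T = -0.6666 − 0.1650 = -0.8316 which rounds to -0.83
exp(−rT) = exp(−0.078·0.25) = 0.9807
N(d₁) = N(-0.67) = 0.2514;  N(d₂) = N(-0.83) = 0.2033
C = 260·0.2514 − 300·0.9807·0.2033 = 65.3640 − 59.8129 = 5.5511

5.55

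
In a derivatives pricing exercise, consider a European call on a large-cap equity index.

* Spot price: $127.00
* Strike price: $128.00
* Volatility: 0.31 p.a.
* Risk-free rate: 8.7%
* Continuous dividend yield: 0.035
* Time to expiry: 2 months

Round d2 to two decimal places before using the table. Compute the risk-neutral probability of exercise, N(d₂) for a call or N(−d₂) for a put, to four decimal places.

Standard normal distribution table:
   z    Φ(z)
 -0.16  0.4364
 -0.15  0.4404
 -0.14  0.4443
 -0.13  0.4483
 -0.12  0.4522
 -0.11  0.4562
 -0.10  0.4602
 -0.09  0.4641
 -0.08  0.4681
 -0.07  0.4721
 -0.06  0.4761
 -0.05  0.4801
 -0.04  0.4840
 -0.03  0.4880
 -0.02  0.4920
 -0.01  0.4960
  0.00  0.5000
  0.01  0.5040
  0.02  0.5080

0.4761

σ√T = 0.31·√0.1667 = 0.1266
d₁ = [ln(127/128) + (0.087 − 0.035 + ½·0.31²)·0.1667] / (σ√T) = (-0.0078 + 0.0167) / 0.1266 = 0.0698 ≈ 0.07
d₂ = 0.0698 − 0.1266 = -0.0568 ≈ -0.06
Risk-neutral Pr[S_T > K] = N(d₂) = N(-0.06) = 0.4761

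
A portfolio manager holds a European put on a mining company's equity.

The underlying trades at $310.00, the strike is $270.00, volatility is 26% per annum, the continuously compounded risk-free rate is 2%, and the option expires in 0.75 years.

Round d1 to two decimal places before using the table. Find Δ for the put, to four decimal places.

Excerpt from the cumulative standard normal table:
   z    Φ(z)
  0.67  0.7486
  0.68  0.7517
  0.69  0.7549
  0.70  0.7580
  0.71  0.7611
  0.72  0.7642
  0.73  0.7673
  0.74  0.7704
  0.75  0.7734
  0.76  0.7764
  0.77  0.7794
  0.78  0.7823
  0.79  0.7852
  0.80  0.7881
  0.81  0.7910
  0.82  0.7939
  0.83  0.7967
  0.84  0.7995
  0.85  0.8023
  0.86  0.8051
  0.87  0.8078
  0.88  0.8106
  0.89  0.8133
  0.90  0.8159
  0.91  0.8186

-0.2148

σ√T = 0.26 × 0.8660 = 0.2252
d₁ = [ln(310/270) + (0.02 + 0.26²/2)·0.75] / 0.2252 = [0.1382 + 0.0403] / 0.2252 = 0.7927 which rounds to 0.79
N(d₁) = N(0.79) = 0.7852
Δ_put = N(d₁) − 1 = 0.7852 − 1 = -0.2148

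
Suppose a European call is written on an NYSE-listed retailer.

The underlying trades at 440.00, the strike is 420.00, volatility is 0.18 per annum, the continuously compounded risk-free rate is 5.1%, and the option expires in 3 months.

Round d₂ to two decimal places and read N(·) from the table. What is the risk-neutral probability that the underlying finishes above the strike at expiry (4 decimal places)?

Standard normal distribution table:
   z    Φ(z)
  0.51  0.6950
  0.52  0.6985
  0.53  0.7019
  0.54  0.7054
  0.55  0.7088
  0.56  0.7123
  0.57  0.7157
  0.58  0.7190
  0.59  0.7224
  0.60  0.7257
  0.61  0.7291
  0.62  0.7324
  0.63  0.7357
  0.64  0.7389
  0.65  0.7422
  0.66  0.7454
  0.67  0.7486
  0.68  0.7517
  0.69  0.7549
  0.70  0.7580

σ√T = 0.18·√0.25 = 0.0900
d₁ = [ln(440/420) + (0.051 + 0.18²/2)·0.25] / 0.0900 = [0.0465 + 0.0168] / 0.0900 = 0.7036 → 0.70
d₂ = d₁ − σ√T = 0.7036 − 0.0900 = 0.6136 → 0.61
Pr(exercise) under Q = N(d₂) = 0.7291

0.7291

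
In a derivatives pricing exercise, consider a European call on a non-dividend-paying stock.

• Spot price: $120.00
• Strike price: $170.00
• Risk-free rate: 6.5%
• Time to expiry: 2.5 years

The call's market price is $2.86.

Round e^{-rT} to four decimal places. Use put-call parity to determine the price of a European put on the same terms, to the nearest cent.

$27.36

e^(−rT) = e^(−0.065·2.5) = 0.8500
Put-call parity: C − P = S − K·e^(−rT) = 120 − 170·0.8500 = 120 − 144.5000 = -24.5000
P = C − (C − P) = 2.86 − (-24.5000) = 27.3600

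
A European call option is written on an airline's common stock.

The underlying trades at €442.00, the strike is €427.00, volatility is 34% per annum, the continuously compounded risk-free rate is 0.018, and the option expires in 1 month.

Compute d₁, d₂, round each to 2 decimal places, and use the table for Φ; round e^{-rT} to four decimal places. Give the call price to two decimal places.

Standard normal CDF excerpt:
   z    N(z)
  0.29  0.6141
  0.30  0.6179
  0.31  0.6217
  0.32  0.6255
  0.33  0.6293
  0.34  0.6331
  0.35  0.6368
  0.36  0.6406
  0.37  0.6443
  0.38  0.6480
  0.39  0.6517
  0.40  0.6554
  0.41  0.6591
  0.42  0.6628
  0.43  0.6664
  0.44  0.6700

σ√T = 0.34 × 0.2887 = 0.0981
d₁ = [ln(442/427) + (0.018 + ½·0.34²)·0.08333] / (σ√T) = (0.0345 + 0.0063) / 0.0981 = 0.4161 → 0.42
d₂ = 0.4161 − 0.0981 = 0.3180 → 0.32
exp(−rT) = exp(−0.018·0.08333) = 0.9985
N(d₁) = N(0.42) = 0.6628;  N(d₂) = N(0.32) = 0.6255
C = 442·0.6628 − 427·0.9985·0.6255 = 292.9576 − 266.6879 = 26.2697

€26.27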